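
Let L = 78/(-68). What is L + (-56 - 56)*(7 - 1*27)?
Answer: 76121/34 ≈ 2238.9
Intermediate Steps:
L = -39/34 (L = 78*(-1/68) = -39/34 ≈ -1.1471)
L + (-56 - 56)*(7 - 1*27) = -39/34 + (-56 - 56)*(7 - 1*27) = -39/34 - 112*(7 - 27) = -39/34 - 112*(-20) = -39/34 + 2240 = 76121/34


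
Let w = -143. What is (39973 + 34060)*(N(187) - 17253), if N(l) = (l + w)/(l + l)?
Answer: -21713804867/17 ≈ -1.2773e+9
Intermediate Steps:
N(l) = (-143 + l)/(2*l) (N(l) = (l - 143)/(l + l) = (-143 + l)/((2*l)) = (-143 + l)*(1/(2*l)) = (-143 + l)/(2*l))
(39973 + 34060)*(N(187) - 17253) = (39973 + 34060)*((½)*(-143 + 187)/187 - 17253) = 74033*((½)*(1/187)*44 - 17253) = 74033*(2/17 - 17253) = 74033*(-293299/17) = -21713804867/17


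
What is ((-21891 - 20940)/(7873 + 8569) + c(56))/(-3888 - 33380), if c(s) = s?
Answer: -79811/55705496 ≈ -0.0014327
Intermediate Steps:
((-21891 - 20940)/(7873 + 8569) + c(56))/(-3888 - 33380) = ((-21891 - 20940)/(7873 + 8569) + 56)/(-3888 - 33380) = (-42831/16442 + 56)/(-37268) = (-42831*1/16442 + 56)*(-1/37268) = (-42831/16442 + 56)*(-1/37268) = (877921/16442)*(-1/37268) = -79811/55705496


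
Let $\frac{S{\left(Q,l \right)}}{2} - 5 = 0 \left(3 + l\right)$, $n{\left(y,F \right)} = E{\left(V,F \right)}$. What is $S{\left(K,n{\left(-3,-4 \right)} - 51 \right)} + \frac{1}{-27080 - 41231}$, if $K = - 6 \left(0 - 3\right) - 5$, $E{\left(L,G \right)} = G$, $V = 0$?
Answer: $\frac{683109}{68311} \approx 10.0$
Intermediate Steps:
$n{\left(y,F \right)} = F$
$K = 13$ ($K = - 6 \left(0 - 3\right) - 5 = \left(-6\right) \left(-3\right) - 5 = 18 - 5 = 13$)
$S{\left(Q,l \right)} = 10$ ($S{\left(Q,l \right)} = 10 + 2 \cdot 0 \left(3 + l\right) = 10 + 2 \cdot 0 = 10 + 0 = 10$)
$S{\left(K,n{\left(-3,-4 \right)} - 51 \right)} + \frac{1}{-27080 - 41231} = 10 + \frac{1}{-27080 - 41231} = 10 + \frac{1}{-68311} = 10 - \frac{1}{68311} = \frac{683109}{68311}$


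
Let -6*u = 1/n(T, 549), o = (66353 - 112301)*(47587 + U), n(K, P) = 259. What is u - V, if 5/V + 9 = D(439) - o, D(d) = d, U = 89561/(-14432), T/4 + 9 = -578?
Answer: -7887991931801/12257895896934114 ≈ -0.00064350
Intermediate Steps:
T = -2348 (T = -36 + 4*(-578) = -36 - 2312 = -2348)
U = -89561/14432 (U = 89561*(-1/14432) = -89561/14432 ≈ -6.2057)
o = -7887962346201/3608 (o = (66353 - 112301)*(47587 - 89561/14432) = -45948*686686023/14432 = -7887962346201/3608 ≈ -2.1862e+9)
V = 18040/7887963897641 (V = 5/(-9 + (439 - 1*(-7887962346201/3608))) = 5/(-9 + (439 + 7887962346201/3608)) = 5/(-9 + 7887963930113/3608) = 5/(7887963897641/3608) = 5*(3608/7887963897641) = 18040/7887963897641 ≈ 2.2870e-9)
u = -1/1554 (u = -⅙/259 = -⅙*1/259 = -1/1554 ≈ -0.00064350)
u - V = -1/1554 - 1*18040/7887963897641 = -1/1554 - 18040/7887963897641 = -7887991931801/12257895896934114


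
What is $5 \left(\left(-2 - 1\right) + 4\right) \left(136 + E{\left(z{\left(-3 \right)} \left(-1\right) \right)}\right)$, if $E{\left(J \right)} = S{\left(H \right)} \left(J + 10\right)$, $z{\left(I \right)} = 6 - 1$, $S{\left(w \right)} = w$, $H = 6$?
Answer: $830$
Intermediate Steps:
$z{\left(I \right)} = 5$
$E{\left(J \right)} = 60 + 6 J$ ($E{\left(J \right)} = 6 \left(J + 10\right) = 6 \left(10 + J\right) = 60 + 6 J$)
$5 \left(\left(-2 - 1\right) + 4\right) \left(136 + E{\left(z{\left(-3 \right)} \left(-1\right) \right)}\right) = 5 \left(\left(-2 - 1\right) + 4\right) \left(136 + \left(60 + 6 \cdot 5 \left(-1\right)\right)\right) = 5 \left(\left(-2 - 1\right) + 4\right) \left(136 + \left(60 + 6 \left(-5\right)\right)\right) = 5 \left(-3 + 4\right) \left(136 + \left(60 - 30\right)\right) = 5 \cdot 1 \left(136 + 30\right) = 5 \cdot 166 = 830$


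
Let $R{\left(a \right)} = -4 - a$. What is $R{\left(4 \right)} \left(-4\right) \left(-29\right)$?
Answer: $-928$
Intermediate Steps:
$R{\left(4 \right)} \left(-4\right) \left(-29\right) = \left(-4 - 4\right) \left(-4\right) \left(-29\right) = \left(-8\right) \left(-4\right) \left(-29\right) = 32 \left(-29\right) = -928$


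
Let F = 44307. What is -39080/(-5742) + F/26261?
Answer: 640345337/75395331 ≈ 8.4932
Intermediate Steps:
-39080/(-5742) + F/26261 = -39080/(-5742) + 44307/26261 = -39080*(-1/5742) + 44307*(1/26261) = 19540/2871 + 44307/26261 = 640345337/75395331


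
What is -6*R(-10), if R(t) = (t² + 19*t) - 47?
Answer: 822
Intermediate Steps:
R(t) = -47 + t² + 19*t
-6*R(-10) = -6*(-47 + (-10)² + 19*(-10)) = -6*(-47 + 100 - 190) = -6*(-137) = 822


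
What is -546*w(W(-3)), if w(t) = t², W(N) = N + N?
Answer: -19656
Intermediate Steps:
W(N) = 2*N
-546*w(W(-3)) = -546*(2*(-3))² = -546*(-6)² = -546*36 = -19656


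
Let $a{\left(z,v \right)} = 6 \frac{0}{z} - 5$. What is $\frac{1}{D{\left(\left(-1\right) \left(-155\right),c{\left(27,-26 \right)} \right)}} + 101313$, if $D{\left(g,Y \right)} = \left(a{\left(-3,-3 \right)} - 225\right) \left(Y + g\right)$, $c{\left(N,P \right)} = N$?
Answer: $\frac{4240962179}{41860} \approx 1.0131 \cdot 10^{5}$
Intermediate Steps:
$a{\left(z,v \right)} = -5$ ($a{\left(z,v \right)} = 6 \cdot 0 - 5 = 0 - 5 = -5$)
$D{\left(g,Y \right)} = - 230 Y - 230 g$ ($D{\left(g,Y \right)} = \left(-5 - 225\right) \left(Y + g\right) = - 230 \left(Y + g\right) = - 230 Y - 230 g$)
$\frac{1}{D{\left(\left(-1\right) \left(-155\right),c{\left(27,-26 \right)} \right)}} + 101313 = \frac{1}{\left(-230\right) 27 - 230 \left(\left(-1\right) \left(-155\right)\right)} + 101313 = \frac{1}{-6210 - 35650} + 101313 = \frac{1}{-41860} + 101313 = - \frac{1}{41860} + 101313 = \frac{4240962179}{41860}$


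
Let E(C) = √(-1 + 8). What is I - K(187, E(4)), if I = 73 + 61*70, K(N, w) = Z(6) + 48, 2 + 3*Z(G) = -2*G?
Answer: 12899/3 ≈ 4299.7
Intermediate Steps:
Z(G) = -⅔ - 2*G/3 (Z(G) = -⅔ + (-2*G)/3 = -⅔ - 2*G/3)
E(C) = √7
K(N, w) = 130/3 (K(N, w) = (-⅔ - ⅔*6) + 48 = (-⅔ - 4) + 48 = -14/3 + 48 = 130/3)
I = 4343 (I = 73 + 4270 = 4343)
I - K(187, E(4)) = 4343 - 1*130/3 = 4343 - 130/3 = 12899/3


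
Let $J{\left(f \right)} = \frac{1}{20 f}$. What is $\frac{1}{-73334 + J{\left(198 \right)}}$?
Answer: $- \frac{3960}{290402639} \approx -1.3636 \cdot 10^{-5}$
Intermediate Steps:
$J{\left(f \right)} = \frac{1}{20 f}$
$\frac{1}{-73334 + J{\left(198 \right)}} = \frac{1}{-73334 + \frac{1}{20 \cdot 198}} = \frac{1}{-73334 + \frac{1}{20} \cdot \frac{1}{198}} = \frac{1}{-73334 + \frac{1}{3960}} = \frac{1}{- \frac{290402639}{3960}} = - \frac{3960}{290402639}$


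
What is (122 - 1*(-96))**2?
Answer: 47524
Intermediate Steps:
(122 - 1*(-96))**2 = (122 + 96)**2 = 218**2 = 47524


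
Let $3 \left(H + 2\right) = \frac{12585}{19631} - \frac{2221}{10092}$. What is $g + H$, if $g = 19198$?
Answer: $\frac{11409190609945}{594348156} \approx 19196.0$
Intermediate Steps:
$H = - \frac{1105288943}{594348156}$ ($H = -2 + \frac{\frac{12585}{19631} - \frac{2221}{10092}}{3} = -2 + \frac{1}{3} \cdot \frac{83407369}{198116052} = -2 + \frac{83407369}{594348156} = - \frac{1105288943}{594348156} \approx -1.8597$)
$g + H = 19198 - \frac{1105288943}{594348156} = \frac{11409190609945}{594348156}$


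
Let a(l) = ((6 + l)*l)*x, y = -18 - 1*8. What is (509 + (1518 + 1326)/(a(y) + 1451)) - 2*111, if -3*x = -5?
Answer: 2004043/6953 ≈ 288.23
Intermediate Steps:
x = 5/3 (x = -⅓*(-5) = 5/3 ≈ 1.6667)
y = -26 (y = -18 - 8 = -26)
a(l) = 5*l*(6 + l)/3 (a(l) = ((6 + l)*l)*(5/3) = (l*(6 + l))*(5/3) = 5*l*(6 + l)/3)
(509 + (1518 + 1326)/(a(y) + 1451)) - 2*111 = (509 + (1518 + 1326)/((5/3)*(-26)*(6 - 26) + 1451)) - 2*111 = (509 + 2844/((5/3)*(-26)*(-20) + 1451)) - 222 = (509 + 2844/(2600/3 + 1451)) - 222 = (509 + 2844/(6953/3)) - 222 = (509 + 2844*(3/6953)) - 222 = (509 + 8532/6953) - 222 = 3547609/6953 - 222 = 2004043/6953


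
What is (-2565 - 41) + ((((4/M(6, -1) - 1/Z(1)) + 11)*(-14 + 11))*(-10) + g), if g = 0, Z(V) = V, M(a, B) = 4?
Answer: -2276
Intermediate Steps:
(-2565 - 41) + ((((4/M(6, -1) - 1/Z(1)) + 11)*(-14 + 11))*(-10) + g) = (-2565 - 41) + ((((4/4 - 1/1) + 11)*(-14 + 11))*(-10) + 0) = -2606 + ((((4*(1/4) - 1*1) + 11)*(-3))*(-10) + 0) = -2606 + ((((1 - 1) + 11)*(-3))*(-10) + 0) = -2606 + (((0 + 11)*(-3))*(-10) + 0) = -2606 + ((11*(-3))*(-10) + 0) = -2606 + (-33*(-10) + 0) = -2606 + (330 + 0) = -2606 + 330 = -2276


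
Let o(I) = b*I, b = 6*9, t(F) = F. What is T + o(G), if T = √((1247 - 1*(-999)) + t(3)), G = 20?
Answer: 1080 + √2249 ≈ 1127.4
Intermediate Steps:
b = 54
T = √2249 (T = √((1247 - 1*(-999)) + 3) = √((1247 + 999) + 3) = √(2246 + 3) = √2249 ≈ 47.424)
o(I) = 54*I
T + o(G) = √2249 + 54*20 = √2249 + 1080 = 1080 + √2249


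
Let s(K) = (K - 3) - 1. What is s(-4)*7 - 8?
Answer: -64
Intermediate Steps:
s(K) = -4 + K (s(K) = (-3 + K) - 1 = -4 + K)
s(-4)*7 - 8 = (-4 - 4)*7 - 8 = -8*7 - 8 = -56 - 8 = -64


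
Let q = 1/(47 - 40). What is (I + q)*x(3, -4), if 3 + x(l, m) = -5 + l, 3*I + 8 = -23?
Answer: 1070/21 ≈ 50.952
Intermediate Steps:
q = ⅐ (q = 1/7 = ⅐ ≈ 0.14286)
I = -31/3 (I = -8/3 + (⅓)*(-23) = -8/3 - 23/3 = -31/3 ≈ -10.333)
x(l, m) = -8 + l (x(l, m) = -3 + (-5 + l) = -8 + l)
(I + q)*x(3, -4) = (-31/3 + ⅐)*(-8 + 3) = -214/21*(-5) = 1070/21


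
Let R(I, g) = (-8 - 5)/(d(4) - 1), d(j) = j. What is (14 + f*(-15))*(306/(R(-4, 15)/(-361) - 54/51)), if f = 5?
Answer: 343659726/19273 ≈ 17831.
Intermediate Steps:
R(I, g) = -13/3 (R(I, g) = (-8 - 5)/(4 - 1) = -13/3)
(14 + f*(-15))*(306/(R(-4, 15)/(-361) - 54/51)) = (14 + 5*(-15))*(306/(-13/3/(-361) - 54/51)) = (14 - 75)*(306/(-13/3*(-1/361) - 54*1/51)) = -18666/(13/1083 - 18/17) = -18666/(-19273/18411) = -18666*(-18411)/19273 = -61*(-5633766/19273) = 343659726/19273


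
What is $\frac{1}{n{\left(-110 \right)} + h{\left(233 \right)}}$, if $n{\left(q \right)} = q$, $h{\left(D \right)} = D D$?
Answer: $\frac{1}{54179} \approx 1.8457 \cdot 10^{-5}$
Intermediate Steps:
$h{\left(D \right)} = D^{2}$
$\frac{1}{n{\left(-110 \right)} + h{\left(233 \right)}} = \frac{1}{-110 + 233^{2}} = \frac{1}{-110 + 54289} = \frac{1}{54179}$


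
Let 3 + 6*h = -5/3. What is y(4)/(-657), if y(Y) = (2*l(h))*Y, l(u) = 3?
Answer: -8/219 ≈ -0.036530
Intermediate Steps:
h = -7/9 (h = -1/2 + (-5/3)/6 = -1/2 + (-5*1/3)/6 = -1/2 + (1/6)*(-5/3) = -1/2 - 5/18 = -7/9 ≈ -0.77778)
y(Y) = 6*Y (y(Y) = (2*3)*Y = 6*Y)
y(4)/(-657) = (6*4)/(-657) = 24*(-1/657) = -8/219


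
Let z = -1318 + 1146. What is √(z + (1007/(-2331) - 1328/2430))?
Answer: I*√211475083785/34965 ≈ 13.152*I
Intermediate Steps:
z = -172
√(z + (1007/(-2331) - 1328/2430)) = √(-172 + (1007/(-2331) - 1328/2430)) = √(-172 + (1007*(-1/2331) - 1328*1/2430)) = √(-172 + (-1007/2331 - 664/1215)) = √(-172 - 307921/314685) = √(-54433741/314685) = I*√211475083785/34965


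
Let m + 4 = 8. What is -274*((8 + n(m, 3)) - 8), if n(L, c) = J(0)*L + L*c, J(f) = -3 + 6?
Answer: -6576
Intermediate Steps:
J(f) = 3
m = 4 (m = -4 + 8 = 4)
n(L, c) = 3*L + L*c
-274*((8 + n(m, 3)) - 8) = -274*((8 + 4*(3 + 3)) - 8) = -274*((8 + 4*6) - 8) = -274*((8 + 24) - 8) = -274*(32 - 8) = -274*24 = -6576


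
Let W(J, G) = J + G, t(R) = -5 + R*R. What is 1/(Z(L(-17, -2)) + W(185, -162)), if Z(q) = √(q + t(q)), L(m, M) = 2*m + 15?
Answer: 23/192 - √337/192 ≈ 0.024179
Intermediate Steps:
L(m, M) = 15 + 2*m
t(R) = -5 + R²
Z(q) = √(-5 + q + q²) (Z(q) = √(q + (-5 + q²)) = √(-5 + q + q²))
W(J, G) = G + J
1/(Z(L(-17, -2)) + W(185, -162)) = 1/(√(-5 + (15 + 2*(-17)) + (15 + 2*(-17))²) + (-162 + 185)) = 1/(√(-5 + (15 - 34) + (15 - 34)²) + 23) = 1/(√(-5 - 19 + (-19)²) + 23) = 1/(√(-5 - 19 + 361) + 23) = 1/(√337 + 23) = 1/(23 + √337)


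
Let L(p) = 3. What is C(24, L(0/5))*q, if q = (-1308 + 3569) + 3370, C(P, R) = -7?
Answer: -39417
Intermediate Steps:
q = 5631 (q = 2261 + 3370 = 5631)
C(24, L(0/5))*q = -7*5631 = -39417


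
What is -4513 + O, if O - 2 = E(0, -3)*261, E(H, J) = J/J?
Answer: -4250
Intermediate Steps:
E(H, J) = 1
O = 263 (O = 2 + 1*261 = 2 + 261 = 263)
-4513 + O = -4513 + 263 = -4250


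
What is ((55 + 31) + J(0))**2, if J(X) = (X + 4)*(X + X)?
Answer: 7396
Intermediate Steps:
J(X) = 2*X*(4 + X) (J(X) = (4 + X)*(2*X) = 2*X*(4 + X))
((55 + 31) + J(0))**2 = ((55 + 31) + 2*0*(4 + 0))**2 = (86 + 2*0*4)**2 = (86 + 0)**2 = 86**2 = 7396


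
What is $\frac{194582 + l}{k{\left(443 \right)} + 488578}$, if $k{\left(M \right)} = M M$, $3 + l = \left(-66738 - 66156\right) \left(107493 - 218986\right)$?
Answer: $\frac{14816945321}{684827} \approx 21636.0$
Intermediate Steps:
$l = 14816750739$ ($l = -3 + \left(-66738 - 66156\right) \left(107493 - 218986\right) = -3 - -14816750742 = -3 + 14816750742 = 14816750739$)
$k{\left(M \right)} = M^{2}$
$\frac{194582 + l}{k{\left(443 \right)} + 488578} = \frac{194582 + 14816750739}{443^{2} + 488578} = \frac{14816945321}{196249 + 488578} = \frac{14816945321}{684827}$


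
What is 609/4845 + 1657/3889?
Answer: 3465522/6280735 ≈ 0.55177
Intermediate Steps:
609/4845 + 1657/3889 = 609*(1/4845) + 1657*(1/3889) = 203/1615 + 1657/3889 = 3465522/6280735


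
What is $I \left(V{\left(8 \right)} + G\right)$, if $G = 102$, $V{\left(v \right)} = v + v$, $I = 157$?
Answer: $18526$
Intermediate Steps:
$V{\left(v \right)} = 2 v$
$I \left(V{\left(8 \right)} + G\right) = 157 \left(2 \cdot 8 + 102\right) = 157 \left(16 + 102\right) = 157 \cdot 118 = 18526$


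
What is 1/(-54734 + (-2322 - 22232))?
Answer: -1/79288 ≈ -1.2612e-5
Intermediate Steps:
1/(-54734 + (-2322 - 22232)) = 1/(-54734 - 24554) = 1/(-79288) = -1/79288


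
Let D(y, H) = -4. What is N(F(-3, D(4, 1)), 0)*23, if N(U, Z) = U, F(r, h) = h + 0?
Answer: -92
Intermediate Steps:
F(r, h) = h
N(F(-3, D(4, 1)), 0)*23 = -4*23 = -92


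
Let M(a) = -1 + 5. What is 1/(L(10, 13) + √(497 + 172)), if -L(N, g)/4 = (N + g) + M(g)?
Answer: -36/3665 - √669/10995 ≈ -0.012175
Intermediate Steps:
M(a) = 4
L(N, g) = -16 - 4*N - 4*g (L(N, g) = -4*((N + g) + 4) = -4*(4 + N + g) = -16 - 4*N - 4*g)
1/(L(10, 13) + √(497 + 172)) = 1/((-16 - 4*10 - 4*13) + √(497 + 172)) = 1/((-16 - 40 - 52) + √669) = 1/(-108 + √669)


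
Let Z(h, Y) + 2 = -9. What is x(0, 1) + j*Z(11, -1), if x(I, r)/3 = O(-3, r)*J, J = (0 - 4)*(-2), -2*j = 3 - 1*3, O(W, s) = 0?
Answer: 0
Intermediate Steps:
Z(h, Y) = -11 (Z(h, Y) = -2 - 9 = -11)
j = 0 (j = -(3 - 1*3)/2 = -(3 - 3)/2 = -½*0 = 0)
J = 8 (J = -4*(-2) = 8)
x(I, r) = 0 (x(I, r) = 3*(0*8) = 3*0 = 0)
x(0, 1) + j*Z(11, -1) = 0 + 0*(-11) = 0 + 0 = 0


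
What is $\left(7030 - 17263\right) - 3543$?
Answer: $-13776$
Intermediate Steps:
$\left(7030 - 17263\right) - 3543 = -10233 - 3543 = -13776$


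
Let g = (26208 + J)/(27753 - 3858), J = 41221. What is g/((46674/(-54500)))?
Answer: -367488050/111527523 ≈ -3.2950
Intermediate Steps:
g = 67429/23895 (g = (26208 + 41221)/(27753 - 3858) = 67429/23895 ≈ 2.8219)
g/((46674/(-54500))) = 67429/(23895*((46674/(-54500)))) = 67429/(23895*((46674*(-1/54500)))) = 67429/(23895*(-23337/27250)) = (67429/23895)*(-27250/23337) = -367488050/111527523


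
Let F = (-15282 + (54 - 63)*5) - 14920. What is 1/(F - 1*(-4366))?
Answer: -1/25881 ≈ -3.8638e-5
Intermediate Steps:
F = -30247 (F = (-15282 - 9*5) - 14920 = (-15282 - 45) - 14920 = -15327 - 14920 = -30247)
1/(F - 1*(-4366)) = 1/(-30247 - 1*(-4366)) = 1/(-30247 + 4366) = 1/(-25881) = -1/25881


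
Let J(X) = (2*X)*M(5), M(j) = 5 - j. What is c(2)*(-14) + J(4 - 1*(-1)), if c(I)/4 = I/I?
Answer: -56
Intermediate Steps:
c(I) = 4 (c(I) = 4*(I/I) = 4*1 = 4)
J(X) = 0 (J(X) = (2*X)*(5 - 1*5) = (2*X)*(5 - 5) = (2*X)*0 = 0)
c(2)*(-14) + J(4 - 1*(-1)) = 4*(-14) + 0 = -56 + 0 = -56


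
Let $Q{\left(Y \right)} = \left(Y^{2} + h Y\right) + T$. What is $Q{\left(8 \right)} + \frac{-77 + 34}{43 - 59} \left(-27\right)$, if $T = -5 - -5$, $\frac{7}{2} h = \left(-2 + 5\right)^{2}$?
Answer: $\frac{1345}{112} \approx 12.009$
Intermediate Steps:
$h = \frac{18}{7}$ ($h = \frac{2 \left(-2 + 5\right)^{2}}{7} = \frac{2 \cdot 3^{2}}{7} = \frac{2}{7} \cdot 9 = \frac{18}{7} \approx 2.5714$)
$T = 0$ ($T = -5 + 5 = 0$)
$Q{\left(Y \right)} = Y^{2} + \frac{18 Y}{7}$ ($Q{\left(Y \right)} = \left(Y^{2} + \frac{18 Y}{7}\right) + 0 = Y^{2} + \frac{18 Y}{7}$)
$Q{\left(8 \right)} + \frac{-77 + 34}{43 - 59} \left(-27\right) = \frac{1}{7} \cdot 8 \left(18 + 7 \cdot 8\right) + \frac{-77 + 34}{43 - 59} \left(-27\right) = \frac{1}{7} \cdot 8 \left(18 + 56\right) + - \frac{43}{-16} \left(-27\right) = \frac{1}{7} \cdot 8 \cdot 74 + \left(-43\right) \left(- \frac{1}{16}\right) \left(-27\right) = \frac{592}{7} + \frac{43}{16} \left(-27\right) = \frac{592}{7} - \frac{1161}{16} = \frac{1345}{112}$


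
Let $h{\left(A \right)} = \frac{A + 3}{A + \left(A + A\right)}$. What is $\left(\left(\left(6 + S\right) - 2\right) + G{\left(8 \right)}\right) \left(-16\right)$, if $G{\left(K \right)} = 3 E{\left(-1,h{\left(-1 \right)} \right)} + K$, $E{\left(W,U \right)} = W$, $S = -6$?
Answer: $-48$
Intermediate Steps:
$h{\left(A \right)} = \frac{3 + A}{3 A}$ ($h{\left(A \right)} = \frac{3 + A}{A + 2 A} = \frac{3 + A}{3 A}$)
$G{\left(K \right)} = -3 + K$ ($G{\left(K \right)} = 3 \left(-1\right) + K = -3 + K$)
$\left(\left(\left(6 + S\right) - 2\right) + G{\left(8 \right)}\right) \left(-16\right) = \left(\left(\left(6 - 6\right) - 2\right) + \left(-3 + 8\right)\right) \left(-16\right) = \left(\left(0 - 2\right) + 5\right) \left(-16\right) = \left(-2 + 5\right) \left(-16\right) = 3 \left(-16\right) = -48$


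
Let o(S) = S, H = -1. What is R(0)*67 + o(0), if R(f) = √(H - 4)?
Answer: 67*I*√5 ≈ 149.82*I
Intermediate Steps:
R(f) = I*√5 (R(f) = √(-1 - 4) = √(-5) = I*√5)
R(0)*67 + o(0) = (I*√5)*67 + 0 = 67*I*√5 + 0 = 67*I*√5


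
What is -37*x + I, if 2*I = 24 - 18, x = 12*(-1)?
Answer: 447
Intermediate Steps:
x = -12
I = 3 (I = (24 - 18)/2 = (½)*6 = 3)
-37*x + I = -37*(-12) + 3 = 444 + 3 = 447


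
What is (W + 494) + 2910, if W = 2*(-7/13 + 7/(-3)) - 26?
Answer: 131518/39 ≈ 3372.3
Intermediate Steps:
W = -1238/39 (W = 2*(-7*1/13 + 7*(-⅓)) - 26 = 2*(-7/13 - 7/3) - 26 = 2*(-112/39) - 26 = -224/39 - 26 = -1238/39 ≈ -31.744)
(W + 494) + 2910 = (-1238/39 + 494) + 2910 = 18028/39 + 2910 = 131518/39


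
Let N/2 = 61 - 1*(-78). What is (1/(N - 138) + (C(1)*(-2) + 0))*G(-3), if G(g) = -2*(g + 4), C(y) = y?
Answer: 279/70 ≈ 3.9857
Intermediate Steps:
N = 278 (N = 2*(61 - 1*(-78)) = 2*(61 + 78) = 2*139 = 278)
G(g) = -8 - 2*g (G(g) = -2*(4 + g) = -8 - 2*g)
(1/(N - 138) + (C(1)*(-2) + 0))*G(-3) = (1/(278 - 138) + (1*(-2) + 0))*(-8 - 2*(-3)) = (1/140 + (-2 + 0))*(-8 + 6) = (1/140 - 2)*(-2) = -279/140*(-2) = 279/70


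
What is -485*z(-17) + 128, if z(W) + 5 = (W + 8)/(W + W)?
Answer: 82437/34 ≈ 2424.6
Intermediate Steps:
z(W) = -5 + (8 + W)/(2*W) (z(W) = -5 + (W + 8)/(W + W) = -5 + (8 + W)/((2*W)) = -5 + (8 + W)*(1/(2*W)) = -5 + (8 + W)/(2*W))
-485*z(-17) + 128 = -485*(-9/2 + 4/(-17)) + 128 = -485*(-9/2 + 4*(-1/17)) + 128 = -485*(-9/2 - 4/17) + 128 = -485*(-161/34) + 128 = 78085/34 + 128 = 82437/34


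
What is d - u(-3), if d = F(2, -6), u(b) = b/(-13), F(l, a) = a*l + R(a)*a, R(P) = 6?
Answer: -627/13 ≈ -48.231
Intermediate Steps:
F(l, a) = 6*a + a*l (F(l, a) = a*l + 6*a = 6*a + a*l)
u(b) = -b/13 (u(b) = b*(-1/13) = -b/13)
d = -48 (d = -6*(6 + 2) = -6*8 = -48)
d - u(-3) = -48 - (-1)*(-3)/13 = -48 - 1*3/13 = -48 - 3/13 = -627/13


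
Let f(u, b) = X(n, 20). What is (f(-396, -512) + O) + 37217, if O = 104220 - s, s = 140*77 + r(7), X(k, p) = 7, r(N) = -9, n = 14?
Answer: 130673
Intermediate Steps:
s = 10771 (s = 140*77 - 9 = 10780 - 9 = 10771)
f(u, b) = 7
O = 93449 (O = 104220 - 1*10771 = 104220 - 10771 = 93449)
(f(-396, -512) + O) + 37217 = (7 + 93449) + 37217 = 93456 + 37217 = 130673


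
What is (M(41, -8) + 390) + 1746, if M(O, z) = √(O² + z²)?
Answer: 2136 + √1745 ≈ 2177.8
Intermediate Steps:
(M(41, -8) + 390) + 1746 = (√(41² + (-8)²) + 390) + 1746 = (√(1681 + 64) + 390) + 1746 = (√1745 + 390) + 1746 = (390 + √1745) + 1746 = 2136 + √1745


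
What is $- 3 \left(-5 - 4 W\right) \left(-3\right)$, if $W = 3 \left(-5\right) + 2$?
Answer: $423$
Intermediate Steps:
$W = -13$ ($W = -15 + 2 = -13$)
$- 3 \left(-5 - 4 W\right) \left(-3\right) = - 3 \left(-5 - -52\right) \left(-3\right) = - 3 \left(-5 + 52\right) \left(-3\right) = \left(-3\right) 47 \left(-3\right) = \left(-141\right) \left(-3\right) = 423$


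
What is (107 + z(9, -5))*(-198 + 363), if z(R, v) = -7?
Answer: 16500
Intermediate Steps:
(107 + z(9, -5))*(-198 + 363) = (107 - 7)*(-198 + 363) = 100*165 = 16500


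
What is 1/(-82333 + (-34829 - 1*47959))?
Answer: -1/165121 ≈ -6.0562e-6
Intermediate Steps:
1/(-82333 + (-34829 - 1*47959)) = 1/(-82333 + (-34829 - 47959)) = 1/(-82333 - 82788) = 1/(-165121) = -1/165121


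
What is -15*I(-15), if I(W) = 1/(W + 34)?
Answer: -15/19 ≈ -0.78947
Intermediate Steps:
I(W) = 1/(34 + W)
-15*I(-15) = -15/(34 - 15) = -15/19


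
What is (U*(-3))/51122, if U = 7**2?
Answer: -147/51122 ≈ -0.0028755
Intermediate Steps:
U = 49
(U*(-3))/51122 = (49*(-3))/51122 = -147*1/51122 = -147/51122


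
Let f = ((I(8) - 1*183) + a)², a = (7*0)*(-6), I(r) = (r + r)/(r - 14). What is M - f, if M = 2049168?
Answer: 18132263/9 ≈ 2.0147e+6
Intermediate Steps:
I(r) = 2*r/(-14 + r) (I(r) = (2*r)/(-14 + r) = 2*r/(-14 + r))
a = 0 (a = 0*(-6) = 0)
f = 310249/9 (f = ((2*8/(-14 + 8) - 1*183) + 0)² = ((2*8/(-6) - 183) + 0)² = ((2*8*(-⅙) - 183) + 0)² = ((-8/3 - 183) + 0)² = (-557/3 + 0)² = (-557/3)² = 310249/9 ≈ 34472.)
M - f = 2049168 - 1*310249/9 = 2049168 - 310249/9 = 18132263/9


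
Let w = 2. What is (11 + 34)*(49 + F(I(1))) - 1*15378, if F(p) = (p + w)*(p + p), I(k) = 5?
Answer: -10023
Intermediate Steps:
F(p) = 2*p*(2 + p) (F(p) = (p + 2)*(p + p) = (2 + p)*(2*p) = 2*p*(2 + p))
(11 + 34)*(49 + F(I(1))) - 1*15378 = (11 + 34)*(49 + 2*5*(2 + 5)) - 1*15378 = 45*(49 + 2*5*7) - 15378 = 45*(49 + 70) - 15378 = 45*119 - 15378 = 5355 - 15378 = -10023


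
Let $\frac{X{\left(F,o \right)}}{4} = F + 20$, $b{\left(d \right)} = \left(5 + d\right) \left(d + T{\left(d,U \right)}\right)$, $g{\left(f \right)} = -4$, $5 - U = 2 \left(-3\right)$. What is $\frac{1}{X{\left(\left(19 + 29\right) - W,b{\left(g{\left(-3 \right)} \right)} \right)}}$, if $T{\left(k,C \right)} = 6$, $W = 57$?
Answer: $\frac{1}{44} \approx 0.022727$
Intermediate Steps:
$U = 11$ ($U = 5 - 2 \left(-3\right) = 5 - -6 = 5 + 6 = 11$)
$b{\left(d \right)} = \left(5 + d\right) \left(6 + d\right)$ ($b{\left(d \right)} = \left(5 + d\right) \left(d + 6\right) = \left(5 + d\right) \left(6 + d\right)$)
$X{\left(F,o \right)} = 80 + 4 F$ ($X{\left(F,o \right)} = 4 \left(F + 20\right) = 4 \left(20 + F\right) = 80 + 4 F$)
$\frac{1}{X{\left(\left(19 + 29\right) - W,b{\left(g{\left(-3 \right)} \right)} \right)}} = \frac{1}{80 + 4 \left(\left(19 + 29\right) - 57\right)} = \frac{1}{80 + 4 \left(48 - 57\right)} = \frac{1}{80 + 4 \left(-9\right)} = \frac{1}{80 - 36} = \frac{1}{44}$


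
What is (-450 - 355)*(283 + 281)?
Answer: -454020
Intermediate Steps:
(-450 - 355)*(283 + 281) = -805*564 = -454020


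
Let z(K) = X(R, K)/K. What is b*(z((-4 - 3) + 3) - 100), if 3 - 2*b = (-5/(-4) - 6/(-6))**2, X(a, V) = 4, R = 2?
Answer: 3333/32 ≈ 104.16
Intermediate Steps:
z(K) = 4/K
b = -33/32 (b = 3/2 - (-5/(-4) - 6/(-6))**2/2 = 3/2 - (-5*(-1/4) - 6*(-1/6))**2/2 = 3/2 - (5/4 + 1)**2/2 = 3/2 - (9/4)**2/2 = 3/2 - 1/2*81/16 = 3/2 - 81/32 = -33/32 ≈ -1.0313)
b*(z((-4 - 3) + 3) - 100) = -33*(4/((-4 - 3) + 3) - 100)/32 = -33*(4/(-7 + 3) - 100)/32 = -33*(4/(-4) - 100)/32 = -33*(4*(-1/4) - 100)/32 = -33*(-1 - 100)/32 = -33/32*(-101) = 3333/32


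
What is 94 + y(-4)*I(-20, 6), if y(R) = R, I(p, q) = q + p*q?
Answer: 550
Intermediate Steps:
94 + y(-4)*I(-20, 6) = 94 - 24*(1 - 20) = 94 - 24*(-19) = 94 - 4*(-114) = 94 + 456 = 550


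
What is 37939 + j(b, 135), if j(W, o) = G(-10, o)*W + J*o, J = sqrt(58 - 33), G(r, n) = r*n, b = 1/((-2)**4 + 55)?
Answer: 2740244/71 ≈ 38595.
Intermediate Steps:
b = 1/71 (b = 1/(16 + 55) = 1/71 ≈ 0.014085)
G(r, n) = n*r
J = 5 (J = sqrt(25) = 5)
j(W, o) = 5*o - 10*W*o (j(W, o) = (o*(-10))*W + 5*o = (-10*o)*W + 5*o = -10*W*o + 5*o = 5*o - 10*W*o)
37939 + j(b, 135) = 37939 + 5*135*(1 - 2*1/71) = 37939 + 5*135*(1 - 2/71) = 37939 + 5*135*(69/71) = 37939 + 46575/71 = 2740244/71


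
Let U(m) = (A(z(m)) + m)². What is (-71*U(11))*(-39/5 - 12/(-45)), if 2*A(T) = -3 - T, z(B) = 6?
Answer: 1355887/60 ≈ 22598.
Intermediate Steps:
A(T) = -3/2 - T/2 (A(T) = (-3 - T)/2 = -3/2 - T/2)
U(m) = (-9/2 + m)² (U(m) = ((-3/2 - ½*6) + m)² = ((-3/2 - 3) + m)² = (-9/2 + m)²)
(-71*U(11))*(-39/5 - 12/(-45)) = (-71*(-9 + 2*11)²/4)*(-39/5 - 12/(-45)) = (-71*(-9 + 22)²/4)*(-39*⅕ - 12*(-1/45)) = (-71*13²/4)*(-39/5 + 4/15) = -71*169/4*(-113/15) = -11999/4*(-113/15) = 1355887/60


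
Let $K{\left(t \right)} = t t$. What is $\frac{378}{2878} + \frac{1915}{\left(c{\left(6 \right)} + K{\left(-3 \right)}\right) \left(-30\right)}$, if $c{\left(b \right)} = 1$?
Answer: $- \frac{539797}{86340} \approx -6.252$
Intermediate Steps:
$K{\left(t \right)} = t^{2}$
$\frac{378}{2878} + \frac{1915}{\left(c{\left(6 \right)} + K{\left(-3 \right)}\right) \left(-30\right)} = \frac{378}{2878} + \frac{1915}{\left(1 + \left(-3\right)^{2}\right) \left(-30\right)} = 378 \cdot \frac{1}{2878} + \frac{1915}{\left(1 + 9\right) \left(-30\right)} = \frac{189}{1439} + \frac{1915}{10 \left(-30\right)} = \frac{189}{1439} + \frac{1915}{-300} = \frac{189}{1439} + 1915 \left(- \frac{1}{300}\right) = \frac{189}{1439} - \frac{383}{60} = - \frac{539797}{86340}$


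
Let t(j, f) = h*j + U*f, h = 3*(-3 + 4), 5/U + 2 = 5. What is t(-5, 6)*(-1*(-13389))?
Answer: -66945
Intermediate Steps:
U = 5/3 (U = 5/(-2 + 5) = 5/3 ≈ 1.6667)
h = 3 (h = 3*1 = 3)
t(j, f) = 3*j + 5*f/3
t(-5, 6)*(-1*(-13389)) = (3*(-5) + (5/3)*6)*(-1*(-13389)) = (-15 + 10)*13389 = -5*13389 = -66945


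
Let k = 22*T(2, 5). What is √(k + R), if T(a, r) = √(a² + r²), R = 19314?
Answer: √(19314 + 22*√29) ≈ 139.40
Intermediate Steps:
k = 22*√29 (k = 22*√(2² + 5²) = 22*√(4 + 25) = 22*√29 ≈ 118.47)
√(k + R) = √(22*√29 + 19314) = √(19314 + 22*√29)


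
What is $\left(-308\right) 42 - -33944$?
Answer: $21008$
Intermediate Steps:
$\left(-308\right) 42 - -33944 = -12936 + 33944 = 21008$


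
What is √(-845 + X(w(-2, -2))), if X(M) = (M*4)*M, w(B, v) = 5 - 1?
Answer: I*√781 ≈ 27.946*I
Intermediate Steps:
w(B, v) = 4
X(M) = 4*M² (X(M) = (4*M)*M = 4*M²)
√(-845 + X(w(-2, -2))) = √(-845 + 4*4²) = √(-845 + 4*16) = √(-845 + 64) = √(-781) = I*√781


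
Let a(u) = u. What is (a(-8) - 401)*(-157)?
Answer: 64213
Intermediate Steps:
(a(-8) - 401)*(-157) = (-8 - 401)*(-157) = -409*(-157) = 64213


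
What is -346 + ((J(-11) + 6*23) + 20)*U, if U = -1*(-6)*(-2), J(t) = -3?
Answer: -2206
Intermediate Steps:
U = -12 (U = 6*(-2) = -12)
-346 + ((J(-11) + 6*23) + 20)*U = -346 + ((-3 + 6*23) + 20)*(-12) = -346 + ((-3 + 138) + 20)*(-12) = -346 + (135 + 20)*(-12) = -346 + 155*(-12) = -346 - 1860 = -2206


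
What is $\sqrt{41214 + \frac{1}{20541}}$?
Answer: $\frac{5 \sqrt{695581341411}}{20541} \approx 203.01$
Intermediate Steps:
$\sqrt{41214 + \frac{1}{20541}} = \sqrt{\frac{846576775}{20541}} = \frac{5 \sqrt{695581341411}}{20541}$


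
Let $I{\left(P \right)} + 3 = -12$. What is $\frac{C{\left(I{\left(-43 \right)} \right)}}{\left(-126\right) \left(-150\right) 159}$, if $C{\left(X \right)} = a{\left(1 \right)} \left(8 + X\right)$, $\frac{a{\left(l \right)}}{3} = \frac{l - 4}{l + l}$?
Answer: $\frac{1}{95400} \approx 1.0482 \cdot 10^{-5}$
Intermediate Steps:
$a{\left(l \right)} = \frac{3 \left(-4 + l\right)}{2 l}$ ($a{\left(l \right)} = 3 \frac{l - 4}{l + l} = 3 \frac{-4 + l}{2 l} = \frac{3 \left(-4 + l\right)}{2 l}$)
$I{\left(P \right)} = -15$ ($I{\left(P \right)} = -3 - 12 = -15$)
$C{\left(X \right)} = -36 - \frac{9 X}{2}$ ($C{\left(X \right)} = \left(\frac{3}{2} - \frac{6}{1}\right) \left(8 + X\right) = \left(\frac{3}{2} - 6\right) \left(8 + X\right) = - \frac{9 \left(8 + X\right)}{2} = -36 - \frac{9 X}{2}$)
$\frac{C{\left(I{\left(-43 \right)} \right)}}{\left(-126\right) \left(-150\right) 159} = \frac{-36 - - \frac{135}{2}}{\left(-126\right) \left(-150\right) 159} = \frac{-36 + \frac{135}{2}}{18900 \cdot 159} = \frac{63}{2 \cdot 3005100} = \frac{63}{2} \cdot \frac{1}{3005100} = \frac{1}{95400}$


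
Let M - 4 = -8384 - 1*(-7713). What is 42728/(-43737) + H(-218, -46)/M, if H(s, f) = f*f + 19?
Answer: -121878071/29172579 ≈ -4.1778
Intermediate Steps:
H(s, f) = 19 + f**2 (H(s, f) = f**2 + 19 = 19 + f**2)
M = -667 (M = 4 + (-8384 - 1*(-7713)) = 4 + (-8384 + 7713) = 4 - 671 = -667)
42728/(-43737) + H(-218, -46)/M = 42728/(-43737) + (19 + (-46)**2)/(-667) = 42728*(-1/43737) + (19 + 2116)*(-1/667) = -42728/43737 + 2135*(-1/667) = -42728/43737 - 2135/667 = -121878071/29172579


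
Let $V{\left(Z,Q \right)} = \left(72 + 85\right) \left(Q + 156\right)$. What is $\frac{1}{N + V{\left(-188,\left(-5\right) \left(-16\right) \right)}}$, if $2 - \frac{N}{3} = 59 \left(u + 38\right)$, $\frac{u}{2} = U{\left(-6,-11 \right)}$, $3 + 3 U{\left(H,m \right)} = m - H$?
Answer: $\frac{1}{31276} \approx 3.1973 \cdot 10^{-5}$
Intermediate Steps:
$U{\left(H,m \right)} = -1 - \frac{H}{3} + \frac{m}{3}$ ($U{\left(H,m \right)} = -1 + \frac{m - H}{3} = -1 - \left(- \frac{m}{3} + \frac{H}{3}\right) = -1 - \frac{H}{3} + \frac{m}{3}$)
$u = - \frac{16}{3}$ ($u = 2 \left(-1 - -2 + \frac{1}{3} \left(-11\right)\right) = 2 \left(-1 + 2 - \frac{11}{3}\right) = 2 \left(- \frac{8}{3}\right) = - \frac{16}{3} \approx -5.3333$)
$V{\left(Z,Q \right)} = 24492 + 157 Q$ ($V{\left(Z,Q \right)} = 157 \left(156 + Q\right) = 24492 + 157 Q$)
$N = -5776$ ($N = 6 - 3 \cdot 59 \left(- \frac{16}{3} + 38\right) = 6 - 3 \cdot 59 \cdot \frac{98}{3} = 6 - 5782 = -5776$)
$\frac{1}{N + V{\left(-188,\left(-5\right) \left(-16\right) \right)}} = \frac{1}{-5776 + \left(24492 + 157 \left(\left(-5\right) \left(-16\right)\right)\right)} = \frac{1}{-5776 + \left(24492 + 157 \cdot 80\right)} = \frac{1}{-5776 + \left(24492 + 12560\right)} = \frac{1}{-5776 + 37052} = \frac{1}{31276}$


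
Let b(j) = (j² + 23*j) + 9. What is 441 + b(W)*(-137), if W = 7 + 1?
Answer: -34768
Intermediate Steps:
W = 8
b(j) = 9 + j² + 23*j
441 + b(W)*(-137) = 441 + (9 + 8² + 23*8)*(-137) = 441 + (9 + 64 + 184)*(-137) = 441 + 257*(-137) = 441 - 35209 = -34768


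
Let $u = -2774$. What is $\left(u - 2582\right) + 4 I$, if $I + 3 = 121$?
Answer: $-4884$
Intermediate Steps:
$I = 118$ ($I = -3 + 121 = 118$)
$\left(u - 2582\right) + 4 I = \left(-2774 - 2582\right) + 4 \cdot 118 = -5356 + 472 = -4884$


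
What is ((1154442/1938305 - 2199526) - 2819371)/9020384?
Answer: -9728151995143/17484255409120 ≈ -0.55639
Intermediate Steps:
((1154442/1938305 - 2199526) - 2819371)/9020384 = ((1154442*(1/1938305) - 2199526) - 2819371)*(1/9020384) = ((1154442/1938305 - 2199526) - 2819371)*(1/9020384) = (-4263351088988/1938305 - 2819371)*(1/9020384) = -9728151995143/1938305*1/9020384 = -9728151995143/17484255409120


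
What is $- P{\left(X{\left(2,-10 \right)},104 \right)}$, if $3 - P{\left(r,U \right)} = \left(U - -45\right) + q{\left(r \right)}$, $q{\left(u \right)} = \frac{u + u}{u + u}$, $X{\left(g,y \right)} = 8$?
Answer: $147$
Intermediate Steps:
$q{\left(u \right)} = 1$ ($q{\left(u \right)} = \frac{2 u}{2 u} = 2 u \frac{1}{2 u} = 1$)
$P{\left(r,U \right)} = -43 - U$ ($P{\left(r,U \right)} = 3 - \left(\left(U - -45\right) + 1\right) = 3 - \left(\left(U + 45\right) + 1\right) = 3 - \left(\left(45 + U\right) + 1\right) = 3 - \left(46 + U\right) = -43 - U$)
$- P{\left(X{\left(2,-10 \right)},104 \right)} = - (-43 - 104) = \left(-1\right) \left(-147\right) = 147$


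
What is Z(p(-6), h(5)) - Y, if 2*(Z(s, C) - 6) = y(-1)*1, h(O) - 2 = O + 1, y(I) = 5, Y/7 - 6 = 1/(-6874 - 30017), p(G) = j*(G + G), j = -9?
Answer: -2471683/73782 ≈ -33.500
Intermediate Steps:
p(G) = -18*G (p(G) = -9*(G + G) = -18*G)
Y = 1549415/36891 (Y = 42 + 7/(-6874 - 30017) = 42 + 7/(-36891) = 42 + 7*(-1/36891) = 42 - 7/36891 = 1549415/36891 ≈ 42.000)
h(O) = 3 + O (h(O) = 2 + (O + 1) = 2 + (1 + O) = 3 + O)
Z(s, C) = 17/2 (Z(s, C) = 6 + (5*1)/2 = 6 + (½)*5 = 6 + 5/2 = 17/2)
Z(p(-6), h(5)) - Y = 17/2 - 1*1549415/36891 = 17/2 - 1549415/36891 = -2471683/73782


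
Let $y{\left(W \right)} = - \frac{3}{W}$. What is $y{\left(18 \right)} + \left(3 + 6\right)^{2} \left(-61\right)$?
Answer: $- \frac{29647}{6} \approx -4941.2$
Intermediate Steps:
$y{\left(18 \right)} + \left(3 + 6\right)^{2} \left(-61\right) = - \frac{3}{18} + \left(3 + 6\right)^{2} \left(-61\right) = \left(-3\right) \frac{1}{18} + 9^{2} \left(-61\right) = - \frac{1}{6} + 81 \left(-61\right) = - \frac{1}{6} - 4941 = - \frac{29647}{6}$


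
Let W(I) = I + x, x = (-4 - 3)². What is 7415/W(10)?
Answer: 7415/59 ≈ 125.68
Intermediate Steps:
x = 49 (x = (-7)² = 49)
W(I) = 49 + I (W(I) = I + 49 = 49 + I)
7415/W(10) = 7415/(49 + 10) = 7415/59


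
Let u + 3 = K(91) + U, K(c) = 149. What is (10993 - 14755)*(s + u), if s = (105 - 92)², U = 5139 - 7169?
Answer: 6451830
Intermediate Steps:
U = -2030
s = 169 (s = 13² = 169)
u = -1884 (u = -3 + (149 - 2030) = -3 - 1881 = -1884)
(10993 - 14755)*(s + u) = (10993 - 14755)*(169 - 1884) = -3762*(-1715) = 6451830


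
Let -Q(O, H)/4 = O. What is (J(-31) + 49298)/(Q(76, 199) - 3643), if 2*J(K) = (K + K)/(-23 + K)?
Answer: -2662123/213138 ≈ -12.490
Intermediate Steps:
Q(O, H) = -4*O
J(K) = K/(-23 + K) (J(K) = ((K + K)/(-23 + K))/2 = ((2*K)/(-23 + K))/2 = (2*K/(-23 + K))/2 = K/(-23 + K))
(J(-31) + 49298)/(Q(76, 199) - 3643) = (-31/(-23 - 31) + 49298)/(-4*76 - 3643) = (-31/(-54) + 49298)/(-304 - 3643) = (-31*(-1/54) + 49298)/(-3947) = (31/54 + 49298)*(-1/3947) = (2662123/54)*(-1/3947) = -2662123/213138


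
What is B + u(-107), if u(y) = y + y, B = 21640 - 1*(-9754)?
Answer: 31180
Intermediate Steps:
B = 31394 (B = 21640 + 9754 = 31394)
u(y) = 2*y
B + u(-107) = 31394 + 2*(-107) = 31394 - 214 = 31180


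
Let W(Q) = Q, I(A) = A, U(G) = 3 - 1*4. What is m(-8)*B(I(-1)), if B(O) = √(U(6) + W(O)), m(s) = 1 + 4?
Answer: 5*I*√2 ≈ 7.0711*I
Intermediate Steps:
U(G) = -1 (U(G) = 3 - 4 = -1)
m(s) = 5
B(O) = √(-1 + O)
m(-8)*B(I(-1)) = 5*√(-1 - 1) = 5*√(-2) = 5*(I*√2) = 5*I*√2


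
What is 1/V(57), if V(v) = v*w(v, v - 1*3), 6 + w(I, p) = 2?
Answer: -1/228 ≈ -0.0043860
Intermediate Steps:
w(I, p) = -4 (w(I, p) = -6 + 2 = -4)
V(v) = -4*v (V(v) = v*(-4) = -4*v)
1/V(57) = 1/(-4*57) = 1/(-228) = -1/228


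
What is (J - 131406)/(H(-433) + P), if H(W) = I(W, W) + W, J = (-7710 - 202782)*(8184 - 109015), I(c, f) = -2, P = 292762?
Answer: 21223987446/292327 ≈ 72604.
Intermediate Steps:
J = 21224118852 (J = -210492*(-100831) = 21224118852)
H(W) = -2 + W
(J - 131406)/(H(-433) + P) = (21224118852 - 131406)/((-2 - 433) + 292762) = 21223987446/(-435 + 292762) = 21223987446/292327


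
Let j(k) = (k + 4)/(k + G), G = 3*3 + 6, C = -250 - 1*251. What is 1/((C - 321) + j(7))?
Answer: -2/1643 ≈ -0.0012173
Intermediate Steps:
C = -501 (C = -250 - 251 = -501)
G = 15 (G = 9 + 6 = 15)
j(k) = (4 + k)/(15 + k) (j(k) = (k + 4)/(k + 15) = (4 + k)/(15 + k))
1/((C - 321) + j(7)) = 1/((-501 - 321) + (4 + 7)/(15 + 7)) = 1/(-822 + 11/22) = 1/(-822 + (1/22)*11) = 1/(-822 + ½) = 1/(-1643/2) = -2/1643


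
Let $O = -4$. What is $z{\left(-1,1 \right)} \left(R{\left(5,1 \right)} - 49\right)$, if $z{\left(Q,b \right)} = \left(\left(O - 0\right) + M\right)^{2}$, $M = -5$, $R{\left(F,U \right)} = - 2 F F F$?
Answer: $-24219$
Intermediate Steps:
$R{\left(F,U \right)} = - 2 F^{3}$ ($R{\left(F,U \right)} = - 2 F F^{2} = - 2 F^{3}$)
$z{\left(Q,b \right)} = 81$ ($z{\left(Q,b \right)} = \left(\left(-4 - 0\right) - 5\right)^{2} = \left(\left(-4 + 0\right) - 5\right)^{2} = \left(-4 - 5\right)^{2} = \left(-9\right)^{2} = 81$)
$z{\left(-1,1 \right)} \left(R{\left(5,1 \right)} - 49\right) = 81 \left(- 2 \cdot 5^{3} - 49\right) = 81 \left(\left(-2\right) 125 - 49\right) = 81 \left(-250 - 49\right) = 81 \left(-299\right) = -24219$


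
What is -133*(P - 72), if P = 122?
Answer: -6650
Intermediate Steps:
-133*(P - 72) = -133*(122 - 72) = -133*50 = -6650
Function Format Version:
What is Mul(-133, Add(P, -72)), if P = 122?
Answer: -6650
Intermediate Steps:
Mul(-133, Add(P, -72)) = Mul(-133, Add(122, -72)) = Mul(-133, 50) = -6650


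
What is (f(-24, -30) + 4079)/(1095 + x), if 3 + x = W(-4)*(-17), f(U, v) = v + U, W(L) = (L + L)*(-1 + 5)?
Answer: 4025/1636 ≈ 2.4603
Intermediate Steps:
W(L) = 8*L (W(L) = (2*L)*4 = 8*L)
f(U, v) = U + v
x = 541 (x = -3 + (8*(-4))*(-17) = -3 - 32*(-17) = -3 + 544 = 541)
(f(-24, -30) + 4079)/(1095 + x) = ((-24 - 30) + 4079)/(1095 + 541) = (-54 + 4079)/1636 = 4025*(1/1636) = 4025/1636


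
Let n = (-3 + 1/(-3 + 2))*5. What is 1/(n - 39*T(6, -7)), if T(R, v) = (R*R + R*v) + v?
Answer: 1/487 ≈ 0.0020534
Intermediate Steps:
T(R, v) = v + R² + R*v (T(R, v) = (R² + R*v) + v = v + R² + R*v)
n = -20 (n = (-3 + 1/(-1))*5 = (-3 - 1)*5 = -4*5 = -20)
1/(n - 39*T(6, -7)) = 1/(-20 - 39*(-7 + 6² + 6*(-7))) = 1/(-20 - 39*(-7 + 36 - 42)) = 1/(-20 - 39*(-13)) = 1/(-20 + 507) = 1/487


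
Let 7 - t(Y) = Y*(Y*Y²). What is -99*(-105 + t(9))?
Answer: 659241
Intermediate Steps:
t(Y) = 7 - Y⁴ (t(Y) = 7 - Y*Y*Y² = 7 - Y*Y³ = 7 - Y⁴)
-99*(-105 + t(9)) = -99*(-105 + (7 - 1*9⁴)) = -99*(-105 + (7 - 1*6561)) = -99*(-105 + (7 - 6561)) = -99*(-105 - 6554) = -99*(-6659) = 659241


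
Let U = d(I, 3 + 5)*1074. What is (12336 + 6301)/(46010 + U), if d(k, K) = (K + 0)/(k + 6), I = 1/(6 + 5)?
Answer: 1248679/3177182 ≈ 0.39301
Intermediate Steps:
I = 1/11 ≈ 0.090909
d(k, K) = K/(6 + k)
U = 94512/67 (U = ((3 + 5)/(6 + 1/11))*1074 = (8/(67/11))*1074 = (8*(11/67))*1074 = (88/67)*1074 = 94512/67 ≈ 1410.6)
(12336 + 6301)/(46010 + U) = (12336 + 6301)/(46010 + 94512/67) = 18637/(3177182/67) = 18637*(67/3177182) = 1248679/3177182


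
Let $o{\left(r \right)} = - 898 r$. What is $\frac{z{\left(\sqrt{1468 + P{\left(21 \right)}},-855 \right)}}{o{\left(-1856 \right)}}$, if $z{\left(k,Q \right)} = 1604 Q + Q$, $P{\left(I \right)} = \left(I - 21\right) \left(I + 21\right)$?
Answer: $- \frac{1372275}{1666688} \approx -0.82335$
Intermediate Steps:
$P{\left(I \right)} = \left(-21 + I\right) \left(21 + I\right)$
$z{\left(k,Q \right)} = 1605 Q$
$\frac{z{\left(\sqrt{1468 + P{\left(21 \right)}},-855 \right)}}{o{\left(-1856 \right)}} = \frac{1605 \left(-855\right)}{\left(-898\right) \left(-1856\right)} = - \frac{1372275}{1666688}$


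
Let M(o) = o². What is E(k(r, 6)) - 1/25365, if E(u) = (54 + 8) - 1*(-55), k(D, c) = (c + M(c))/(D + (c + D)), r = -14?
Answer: 2967704/25365 ≈ 117.00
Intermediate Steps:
k(D, c) = (c + c²)/(c + 2*D) (k(D, c) = (c + c²)/(D + (c + D)) = (c + c²)/(D + (D + c)) = (c + c²)/(c + 2*D))
E(u) = 117 (E(u) = 62 + 55 = 117)
E(k(r, 6)) - 1/25365 = 117 - 1/25365 = 2967704/25365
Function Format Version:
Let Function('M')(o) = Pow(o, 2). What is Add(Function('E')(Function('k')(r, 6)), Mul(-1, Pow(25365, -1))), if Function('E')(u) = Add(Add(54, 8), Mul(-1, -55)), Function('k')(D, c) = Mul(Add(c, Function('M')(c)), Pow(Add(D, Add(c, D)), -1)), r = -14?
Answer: Rational(2967704, 25365) ≈ 117.00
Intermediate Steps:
Function('k')(D, c) = Mul(Pow(Add(c, Mul(2, D)), -1), Add(c, Pow(c, 2))) (Function('k')(D, c) = Mul(Add(c, Pow(c, 2)), Pow(Add(D, Add(c, D)), -1)) = Mul(Add(c, Pow(c, 2)), Pow(Add(D, Add(D, c)), -1)) = Mul(Add(c, Pow(c, 2)), Pow(Add(c, Mul(2, D)), -1)) = Mul(Pow(Add(c, Mul(2, D)), -1), Add(c, Pow(c, 2))))
Function('E')(u) = 117 (Function('E')(u) = Add(62, 55) = 117)
Add(Function('E')(Function('k')(r, 6)), Mul(-1, Pow(25365, -1))) = Add(117, Mul(-1, Pow(25365, -1))) = Add(117, Mul(-1, Rational(1, 25365))) = Add(117, Rational(-1, 25365)) = Rational(2967704, 25365)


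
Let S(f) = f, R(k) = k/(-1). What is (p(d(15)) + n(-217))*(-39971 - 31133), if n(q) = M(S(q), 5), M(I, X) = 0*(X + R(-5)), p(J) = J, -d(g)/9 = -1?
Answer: -639936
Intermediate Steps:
R(k) = -k (R(k) = k*(-1) = -k)
d(g) = 9 (d(g) = -9*(-1) = 9)
M(I, X) = 0 (M(I, X) = 0*(X - 1*(-5)) = 0*(X + 5) = 0*(5 + X) = 0)
n(q) = 0
(p(d(15)) + n(-217))*(-39971 - 31133) = (9 + 0)*(-39971 - 31133) = 9*(-71104) = -639936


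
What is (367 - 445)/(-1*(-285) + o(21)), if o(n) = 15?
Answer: -13/50 ≈ -0.26000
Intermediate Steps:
(367 - 445)/(-1*(-285) + o(21)) = (367 - 445)/(-1*(-285) + 15) = -78/(285 + 15) = -78/300 = -78*1/300 = -13/50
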